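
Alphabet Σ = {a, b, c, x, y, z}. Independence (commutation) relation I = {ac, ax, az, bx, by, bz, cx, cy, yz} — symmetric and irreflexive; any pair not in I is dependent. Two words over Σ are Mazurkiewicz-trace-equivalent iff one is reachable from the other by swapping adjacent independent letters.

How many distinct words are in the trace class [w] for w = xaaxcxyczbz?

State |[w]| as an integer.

3688

#0=x has no predecessor
#1=a has no predecessor
#2=a depends on [1:a]
#3=x depends on [0:x]
#4=c has no predecessor
#5=x depends on [3:x]
#6=y depends on [2:a, 5:x]
#7=c depends on [4:c]
#8=z depends on [5:x, 7:c]
#9=b depends on [2:a, 7:c]
#10=z depends on [8:z]
sources: [0:x, 1:a, 4:c]
N(rest) = Σ N(rest − s) over sources s of rest; N(one piece) = 1:
  size 1 → [6]=1  [9]=1  [10]=1
  size 2 → [6,9]=2  [6,10]=2  [8,10]=1  [9,10]=2
  size 3 → [2,6,9]=2  [6,8,10]=3  [6,9,10]=6  [8,9,10]=3
  size 4 → [1,2,6,9]=2  [2,6,9,10]=8  [5,6,8,10]=3  [6,8,9,10]=12  [7,8,9,10]=3
  size 5 → [1,2,6,9,10]=10  [2,6,8,9,10]=20  [3,5,6,8,10]=3  [4,7,8,9,10]=3  [5,6,8,9,10]=15  [6,7,8,9,10]=15
  size 6 → [0,3,5,6,8,10]=3  [1,2,6,8,9,10]=30  [2,5,6,8,9,10]=35  [2,6,7,8,9,10]=35  [3,5,6,8,9,10]=18  [4,6,7,8,9,10]=18  [5,6,7,8,9,10]=30
  size 7 → [0,3,5,6,8,9,10]=21  [1,2,5,6,8,9,10]=65  [1,2,6,7,8,9,10]=65  [2,3,5,6,8,9,10]=53  [2,4,6,7,8,9,10]=53  [2,5,6,7,8,9,10]=100  [3,5,6,7,8,9,10]=48  [4,5,6,7,8,9,10]=48
  size 8 → [0,2,3,5,6,8,9,10]=74  [0,3,5,6,7,8,9,10]=69  [1,2,3,5,6,8,9,10]=118  [1,2,4,6,7,8,9,10]=118  [1,2,5,6,7,8,9,10]=230  [2,3,5,6,7,8,9,10]=201  [2,4,5,6,7,8,9,10]=201  [3,4,5,6,7,8,9,10]=96
  size 9 → [0,1,2,3,5,6,8,9,10]=192  [0,2,3,5,6,7,8,9,10]=344  [0,3,4,5,6,7,8,9,10]=165  [1,2,3,5,6,7,8,9,10]=549  [1,2,4,5,6,7,8,9,10]=549  [2,3,4,5,6,7,8,9,10]=498
  first=0(x) contributes 1596
  first=1(a) contributes 1007
  first=4(c) contributes 1085
|[w]| = 3688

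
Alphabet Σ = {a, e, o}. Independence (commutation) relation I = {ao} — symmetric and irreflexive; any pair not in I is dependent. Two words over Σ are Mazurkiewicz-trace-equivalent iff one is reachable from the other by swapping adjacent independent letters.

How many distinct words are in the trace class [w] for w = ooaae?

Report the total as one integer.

6

drop 0:o onto floor
drop 1:o onto {0:o}
drop 2:a onto floor
drop 3:a onto {2:a}
drop 4:e onto {1:o, 3:a}
ground layer = {0:o, 2:a}
drop-orders for the pieces not yet dropped (sum over which currently-grounded one goes next):
  1 to go: {4} 1
  2 to go: {1,4} 1  {3,4} 1
  3 to go: {0,1,4} 1  {1,3,4} 2  {2,3,4} 1
  if 0:o drops first: 3 orders
  if 2:a drops first: 3 orders
heap linearizations: 6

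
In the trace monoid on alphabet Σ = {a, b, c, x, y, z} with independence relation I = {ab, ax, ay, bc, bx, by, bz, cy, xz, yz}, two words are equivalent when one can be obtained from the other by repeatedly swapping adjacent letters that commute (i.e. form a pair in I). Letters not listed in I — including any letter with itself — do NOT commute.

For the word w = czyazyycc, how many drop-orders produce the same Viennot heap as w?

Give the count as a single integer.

84

0(c) covers ∅
1(z) covers 0:c
2(y) covers ∅
3(a) covers 1:z
4(z) covers 3:a
5(y) covers 2:y
6(y) covers 5:y
7(c) covers 4:z
8(c) covers 7:c
floor of heap: 0:c, 2:y
completions by unplaced set U, small U first (add the entries for U minus each lowest piece of U):
  |U|=1: {6}:1  {8}:1
  |U|=2: {5,6}:1  {6,8}:2  {7,8}:1
  |U|=3: {2,5,6}:1  {4,7,8}:1  {5,6,8}:3  {6,7,8}:3
  |U|=4: {2,5,6,8}:4  {3,4,7,8}:1  {4,6,7,8}:4  {5,6,7,8}:6
  |U|=5: {1,3,4,7,8}:1  {2,5,6,7,8}:10  {3,4,6,7,8}:5  {4,5,6,7,8}:10
  |U|=6: {0,1,3,4,7,8}:1  {1,3,4,6,7,8}:6  {2,4,5,6,7,8}:20  {3,4,5,6,7,8}:15
  |U|=7: {0,1,3,4,6,7,8}:7  {1,3,4,5,6,7,8}:21  {2,3,4,5,6,7,8}:35
  start at 0(c): 56
  start at 2(y): 28
sum over floor = 84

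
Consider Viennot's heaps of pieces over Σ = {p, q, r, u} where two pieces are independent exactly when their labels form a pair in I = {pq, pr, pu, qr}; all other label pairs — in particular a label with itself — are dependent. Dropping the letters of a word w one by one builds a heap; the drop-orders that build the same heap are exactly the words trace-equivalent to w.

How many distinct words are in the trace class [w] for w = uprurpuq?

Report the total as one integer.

28

drop 0:u onto floor
drop 1:p onto floor
drop 2:r onto {0:u}
drop 3:u onto {2:r}
drop 4:r onto {3:u}
drop 5:p onto {1:p}
drop 6:u onto {4:r}
drop 7:q onto {6:u}
ground layer = {0:u, 1:p}
drop-orders for the pieces not yet dropped (sum over which currently-grounded one goes next):
  1 to go: {5} 1  {7} 1
  2 to go: {1,5} 1  {5,7} 2  {6,7} 1
  3 to go: {1,5,7} 3  {4,6,7} 1  {5,6,7} 3
  4 to go: {1,5,6,7} 6  {3,4,6,7} 1  {4,5,6,7} 4
  5 to go: {1,4,5,6,7} 10  {2,3,4,6,7} 1  {3,4,5,6,7} 5
  6 to go: {0,2,3,4,6,7} 1  {1,3,4,5,6,7} 15  {2,3,4,5,6,7} 6
  if 0:u drops first: 21 orders
  if 1:p drops first: 7 orders
heap linearizations: 28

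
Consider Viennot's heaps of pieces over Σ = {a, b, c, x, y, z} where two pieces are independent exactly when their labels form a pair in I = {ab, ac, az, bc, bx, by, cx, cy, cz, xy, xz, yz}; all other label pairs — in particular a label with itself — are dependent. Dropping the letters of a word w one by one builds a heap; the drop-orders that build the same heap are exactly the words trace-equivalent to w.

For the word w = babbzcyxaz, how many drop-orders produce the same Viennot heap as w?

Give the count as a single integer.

2520

#0=b has no predecessor
#1=a has no predecessor
#2=b depends on [0:b]
#3=b depends on [2:b]
#4=z depends on [3:b]
#5=c has no predecessor
#6=y depends on [1:a]
#7=x depends on [1:a]
#8=a depends on [6:y, 7:x]
#9=z depends on [4:z]
sources: [0:b, 1:a, 5:c]
N(rest) = Σ N(rest − s) over sources s of rest; N(one piece) = 1:
  size 1 → [5]=1  [8]=1  [9]=1
  size 2 → [4,9]=1  [5,8]=2  [5,9]=2  [6,8]=1  [7,8]=1  [8,9]=2
  size 3 → [3,4,9]=1  [4,5,9]=3  [4,8,9]=3  [5,6,8]=3  [5,7,8]=3  [5,8,9]=6  [6,7,8]=2  [6,8,9]=3  [7,8,9]=3
  size 4 → [1,6,7,8]=2  [2,3,4,9]=1  [3,4,5,9]=4  [3,4,8,9]=4  [4,5,8,9]=12  [4,6,8,9]=6  [4,7,8,9]=6  [5,6,7,8]=8  [5,6,8,9]=12  [5,7,8,9]=12  [6,7,8,9]=8
  size 5 → [0,2,3,4,9]=1  [1,5,6,7,8]=10  [1,6,7,8,9]=10  [2,3,4,5,9]=5  [2,3,4,8,9]=5  [3,4,5,8,9]=20  [3,4,6,8,9]=10  [3,4,7,8,9]=10  [4,5,6,8,9]=30  [4,5,7,8,9]=30  [4,6,7,8,9]=20  [5,6,7,8,9]=40
  size 6 → [0,2,3,4,5,9]=6  [0,2,3,4,8,9]=6  [1,4,6,7,8,9]=30  [1,5,6,7,8,9]=60  [2,3,4,5,8,9]=30  [2,3,4,6,8,9]=15  [2,3,4,7,8,9]=15  [3,4,5,6,8,9]=60  [3,4,5,7,8,9]=60  [3,4,6,7,8,9]=40  [4,5,6,7,8,9]=120
  size 7 → [0,2,3,4,5,8,9]=42  [0,2,3,4,6,8,9]=21  [0,2,3,4,7,8,9]=21  [1,3,4,6,7,8,9]=70  [1,4,5,6,7,8,9]=210  [2,3,4,5,6,8,9]=105  [2,3,4,5,7,8,9]=105  [2,3,4,6,7,8,9]=70  [3,4,5,6,7,8,9]=280
  size 8 → [0,2,3,4,5,6,8,9]=168  [0,2,3,4,5,7,8,9]=168  [0,2,3,4,6,7,8,9]=112  [1,2,3,4,6,7,8,9]=140  [1,3,4,5,6,7,8,9]=560  [2,3,4,5,6,7,8,9]=560
  first=0(b) contributes 1260
  first=1(a) contributes 1008
  first=5(c) contributes 252
|[w]| = 2520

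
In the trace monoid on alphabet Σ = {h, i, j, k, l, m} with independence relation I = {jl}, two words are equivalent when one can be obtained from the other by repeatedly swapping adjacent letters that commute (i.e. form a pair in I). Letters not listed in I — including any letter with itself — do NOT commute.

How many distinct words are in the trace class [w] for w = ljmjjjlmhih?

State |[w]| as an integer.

#0=l has no predecessor
#1=j has no predecessor
#2=m depends on [0:l, 1:j]
#3=j depends on [2:m]
#4=j depends on [3:j]
#5=j depends on [4:j]
#6=l depends on [2:m]
#7=m depends on [5:j, 6:l]
#8=h depends on [7:m]
#9=i depends on [8:h]
#10=h depends on [9:i]
sources: [0:l, 1:j]
N(rest) = Σ N(rest − s) over sources s of rest; N(one piece) = 1:
  size 1 → [10]=1
  size 2 → [9,10]=1
  size 3 → [8,9,10]=1
  size 4 → [7,8,9,10]=1
  size 5 → [5,7,8,9,10]=1  [6,7,8,9,10]=1
  size 6 → [4,5,7,8,9,10]=1  [5,6,7,8,9,10]=2
  size 7 → [3,4,5,7,8,9,10]=1  [4,5,6,7,8,9,10]=3
  size 8 → [3,4,5,6,7,8,9,10]=4
  size 9 → [2,3,4,5,6,7,8,9,10]=4
  first=0(l) contributes 4
  first=1(j) contributes 4
|[w]| = 8

8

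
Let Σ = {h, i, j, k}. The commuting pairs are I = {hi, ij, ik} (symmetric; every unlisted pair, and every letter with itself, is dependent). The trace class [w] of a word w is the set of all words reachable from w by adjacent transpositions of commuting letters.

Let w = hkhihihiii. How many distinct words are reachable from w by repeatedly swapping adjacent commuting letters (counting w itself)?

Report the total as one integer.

0(h) covers ∅
1(k) covers 0:h
2(h) covers 1:k
3(i) covers ∅
4(h) covers 2:h
5(i) covers 3:i
6(h) covers 4:h
7(i) covers 5:i
8(i) covers 7:i
9(i) covers 8:i
floor of heap: 0:h, 3:i
completions by unplaced set U, small U first (add the entries for U minus each lowest piece of U):
  |U|=1: {6}:1  {9}:1
  |U|=2: {4,6}:1  {6,9}:2  {8,9}:1
  |U|=3: {2,4,6}:1  {4,6,9}:3  {6,8,9}:3  {7,8,9}:1
  |U|=4: {1,2,4,6}:1  {2,4,6,9}:4  {4,6,8,9}:6  {5,7,8,9}:1  {6,7,8,9}:4
  |U|=5: {0,1,2,4,6}:1  {1,2,4,6,9}:5  {2,4,6,8,9}:10  {3,5,7,8,9}:1  {4,6,7,8,9}:10  {5,6,7,8,9}:5
  |U|=6: {0,1,2,4,6,9}:6  {1,2,4,6,8,9}:15  {2,4,6,7,8,9}:20  {3,5,6,7,8,9}:6  {4,5,6,7,8,9}:15
  |U|=7: {0,1,2,4,6,8,9}:21  {1,2,4,6,7,8,9}:35  {2,4,5,6,7,8,9}:35  {3,4,5,6,7,8,9}:21
  |U|=8: {0,1,2,4,6,7,8,9}:56  {1,2,4,5,6,7,8,9}:70  {2,3,4,5,6,7,8,9}:56
  start at 0(h): 126
  start at 3(i): 126
sum over floor = 252

252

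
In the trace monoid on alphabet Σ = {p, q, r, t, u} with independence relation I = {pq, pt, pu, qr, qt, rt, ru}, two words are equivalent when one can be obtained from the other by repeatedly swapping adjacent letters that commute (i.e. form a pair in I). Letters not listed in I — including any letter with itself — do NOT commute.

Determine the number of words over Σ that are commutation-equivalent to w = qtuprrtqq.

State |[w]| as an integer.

0(q) covers ∅
1(t) covers ∅
2(u) covers 0:q, 1:t
3(p) covers ∅
4(r) covers 3:p
5(r) covers 4:r
6(t) covers 2:u
7(q) covers 2:u
8(q) covers 7:q
floor of heap: 0:q, 1:t, 3:p
completions by unplaced set U, small U first (add the entries for U minus each lowest piece of U):
  |U|=1: {5}:1  {6}:1  {8}:1
  |U|=2: {4,5}:1  {5,6}:2  {5,8}:2  {6,8}:2  {7,8}:1
  |U|=3: {3,4,5}:1  {4,5,6}:3  {4,5,8}:3  {5,6,8}:6  {5,7,8}:3  {6,7,8}:3
  |U|=4: {2,6,7,8}:3  {3,4,5,6}:4  {3,4,5,8}:4  {4,5,6,8}:12  {4,5,7,8}:6  {5,6,7,8}:12
  |U|=5: {0,2,6,7,8}:3  {1,2,6,7,8}:3  {2,5,6,7,8}:15  {3,4,5,6,8}:20  {3,4,5,7,8}:10  {4,5,6,7,8}:30
  |U|=6: {0,1,2,6,7,8}:6  {0,2,5,6,7,8}:18  {1,2,5,6,7,8}:18  {2,4,5,6,7,8}:45  {3,4,5,6,7,8}:60
  |U|=7: {0,1,2,5,6,7,8}:42  {0,2,4,5,6,7,8}:63  {1,2,4,5,6,7,8}:63  {2,3,4,5,6,7,8}:105
  start at 0(q): 168
  start at 1(t): 168
  start at 3(p): 168
sum over floor = 504

504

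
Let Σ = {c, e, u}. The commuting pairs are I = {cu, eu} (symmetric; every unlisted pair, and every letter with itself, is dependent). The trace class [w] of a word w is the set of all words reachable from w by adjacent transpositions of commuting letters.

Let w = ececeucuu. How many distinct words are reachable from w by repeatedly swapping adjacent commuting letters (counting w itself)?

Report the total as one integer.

drop 0:e onto floor
drop 1:c onto {0:e}
drop 2:e onto {1:c}
drop 3:c onto {2:e}
drop 4:e onto {3:c}
drop 5:u onto floor
drop 6:c onto {4:e}
drop 7:u onto {5:u}
drop 8:u onto {7:u}
ground layer = {0:e, 5:u}
drop-orders for the pieces not yet dropped (sum over which currently-grounded one goes next):
  1 to go: {6} 1  {8} 1
  2 to go: {4,6} 1  {6,8} 2  {7,8} 1
  3 to go: {3,4,6} 1  {4,6,8} 3  {5,7,8} 1  {6,7,8} 3
  4 to go: {2,3,4,6} 1  {3,4,6,8} 4  {4,6,7,8} 6  {5,6,7,8} 4
  5 to go: {1,2,3,4,6} 1  {2,3,4,6,8} 5  {3,4,6,7,8} 10  {4,5,6,7,8} 10
  6 to go: {0,1,2,3,4,6} 1  {1,2,3,4,6,8} 6  {2,3,4,6,7,8} 15  {3,4,5,6,7,8} 20
  7 to go: {0,1,2,3,4,6,8} 7  {1,2,3,4,6,7,8} 21  {2,3,4,5,6,7,8} 35
  if 0:e drops first: 56 orders
  if 5:u drops first: 28 orders
heap linearizations: 84

84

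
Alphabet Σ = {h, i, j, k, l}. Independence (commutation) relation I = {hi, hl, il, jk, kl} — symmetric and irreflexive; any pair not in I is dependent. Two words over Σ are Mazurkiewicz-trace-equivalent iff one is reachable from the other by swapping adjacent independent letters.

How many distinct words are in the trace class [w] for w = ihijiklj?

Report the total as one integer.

15

#0=i has no predecessor
#1=h has no predecessor
#2=i depends on [0:i]
#3=j depends on [1:h, 2:i]
#4=i depends on [3:j]
#5=k depends on [4:i]
#6=l depends on [3:j]
#7=j depends on [4:i, 6:l]
sources: [0:i, 1:h]
N(rest) = Σ N(rest − s) over sources s of rest; N(one piece) = 1:
  size 1 → [5]=1  [7]=1
  size 2 → [5,7]=2  [6,7]=1
  size 3 → [4,5,7]=2  [5,6,7]=3
  size 4 → [4,5,6,7]=5
  size 5 → [3,4,5,6,7]=5
  size 6 → [1,3,4,5,6,7]=5  [2,3,4,5,6,7]=5
  first=0(i) contributes 10
  first=1(h) contributes 5
|[w]| = 15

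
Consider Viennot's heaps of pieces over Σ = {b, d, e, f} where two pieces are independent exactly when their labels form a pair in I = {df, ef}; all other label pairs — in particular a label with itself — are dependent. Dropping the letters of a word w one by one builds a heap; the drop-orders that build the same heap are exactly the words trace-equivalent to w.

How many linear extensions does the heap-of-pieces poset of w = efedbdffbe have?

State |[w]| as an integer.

#0=e has no predecessor
#1=f has no predecessor
#2=e depends on [0:e]
#3=d depends on [2:e]
#4=b depends on [1:f, 3:d]
#5=d depends on [4:b]
#6=f depends on [4:b]
#7=f depends on [6:f]
#8=b depends on [5:d, 7:f]
#9=e depends on [8:b]
sources: [0:e, 1:f]
N(rest) = Σ N(rest − s) over sources s of rest; N(one piece) = 1:
  size 1 → [9]=1
  size 2 → [8,9]=1
  size 3 → [5,8,9]=1  [7,8,9]=1
  size 4 → [5,7,8,9]=2  [6,7,8,9]=1
  size 5 → [5,6,7,8,9]=3
  size 6 → [4,5,6,7,8,9]=3
  size 7 → [1,4,5,6,7,8,9]=3  [3,4,5,6,7,8,9]=3
  size 8 → [1,3,4,5,6,7,8,9]=6  [2,3,4,5,6,7,8,9]=3
  first=0(e) contributes 9
  first=1(f) contributes 3
|[w]| = 12

12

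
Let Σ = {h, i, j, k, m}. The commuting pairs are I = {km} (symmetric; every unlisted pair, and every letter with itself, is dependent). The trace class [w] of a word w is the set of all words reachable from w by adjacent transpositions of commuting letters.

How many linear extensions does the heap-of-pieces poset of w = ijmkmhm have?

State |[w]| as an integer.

drop 0:i onto floor
drop 1:j onto {0:i}
drop 2:m onto {1:j}
drop 3:k onto {1:j}
drop 4:m onto {2:m}
drop 5:h onto {3:k, 4:m}
drop 6:m onto {5:h}
ground layer = {0:i}
drop-orders for the pieces not yet dropped (sum over which currently-grounded one goes next):
  1 to go: {6} 1
  2 to go: {5,6} 1
  3 to go: {3,5,6} 1  {4,5,6} 1
  4 to go: {2,4,5,6} 1  {3,4,5,6} 2
  5 to go: {2,3,4,5,6} 3
  if 0:i drops first: 3 orders

3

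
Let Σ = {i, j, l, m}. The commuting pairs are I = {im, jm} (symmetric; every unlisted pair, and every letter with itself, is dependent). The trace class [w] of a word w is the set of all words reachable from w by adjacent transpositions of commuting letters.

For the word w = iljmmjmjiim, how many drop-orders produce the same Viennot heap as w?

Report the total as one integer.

drop 0:i onto floor
drop 1:l onto {0:i}
drop 2:j onto {1:l}
drop 3:m onto {1:l}
drop 4:m onto {3:m}
drop 5:j onto {2:j}
drop 6:m onto {4:m}
drop 7:j onto {5:j}
drop 8:i onto {7:j}
drop 9:i onto {8:i}
drop 10:m onto {6:m}
ground layer = {0:i}
drop-orders for the pieces not yet dropped (sum over which currently-grounded one goes next):
  1 to go: {9} 1  {10} 1
  2 to go: {6,10} 1  {8,9} 1  {9,10} 2
  3 to go: {4,6,10} 1  {6,9,10} 3  {7,8,9} 1  {8,9,10} 3
  4 to go: {3,4,6,10} 1  {4,6,9,10} 4  {5,7,8,9} 1  {6,8,9,10} 6  {7,8,9,10} 4
  5 to go: {2,5,7,8,9} 1  {3,4,6,9,10} 5  {4,6,8,9,10} 10  {5,7,8,9,10} 5  {6,7,8,9,10} 10
  6 to go: {2,5,7,8,9,10} 6  {3,4,6,8,9,10} 15  {4,6,7,8,9,10} 20  {5,6,7,8,9,10} 15
  7 to go: {2,5,6,7,8,9,10} 21  {3,4,6,7,8,9,10} 35  {4,5,6,7,8,9,10} 35
  8 to go: {2,4,5,6,7,8,9,10} 56  {3,4,5,6,7,8,9,10} 70
  9 to go: {2,3,4,5,6,7,8,9,10} 126
  if 0:i drops first: 126 orders

126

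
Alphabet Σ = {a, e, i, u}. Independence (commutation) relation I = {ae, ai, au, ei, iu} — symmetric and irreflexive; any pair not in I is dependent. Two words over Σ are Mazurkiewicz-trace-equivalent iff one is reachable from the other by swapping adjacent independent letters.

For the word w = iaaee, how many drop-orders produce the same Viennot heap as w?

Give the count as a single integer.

30

drop 0:i onto floor
drop 1:a onto floor
drop 2:a onto {1:a}
drop 3:e onto floor
drop 4:e onto {3:e}
ground layer = {0:i, 1:a, 3:e}
drop-orders for the pieces not yet dropped (sum over which currently-grounded one goes next):
  1 to go: {0} 1  {2} 1  {4} 1
  2 to go: {0,2} 2  {0,4} 2  {1,2} 1  {2,4} 2  {3,4} 1
  3 to go: {0,1,2} 3  {0,2,4} 6  {0,3,4} 3  {1,2,4} 3  {2,3,4} 3
  if 0:i drops first: 6 orders
  if 1:a drops first: 12 orders
  if 3:e drops first: 12 orders
heap linearizations: 30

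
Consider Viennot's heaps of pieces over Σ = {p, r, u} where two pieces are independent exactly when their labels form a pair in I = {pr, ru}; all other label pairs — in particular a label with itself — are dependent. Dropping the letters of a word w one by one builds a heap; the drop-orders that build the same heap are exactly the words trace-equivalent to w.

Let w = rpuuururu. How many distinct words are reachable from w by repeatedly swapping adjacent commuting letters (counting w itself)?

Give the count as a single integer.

84

drop 0:r onto floor
drop 1:p onto floor
drop 2:u onto {1:p}
drop 3:u onto {2:u}
drop 4:u onto {3:u}
drop 5:r onto {0:r}
drop 6:u onto {4:u}
drop 7:r onto {5:r}
drop 8:u onto {6:u}
ground layer = {0:r, 1:p}
drop-orders for the pieces not yet dropped (sum over which currently-grounded one goes next):
  1 to go: {7} 1  {8} 1
  2 to go: {5,7} 1  {6,8} 1  {7,8} 2
  3 to go: {0,5,7} 1  {4,6,8} 1  {5,7,8} 3  {6,7,8} 3
  4 to go: {0,5,7,8} 4  {3,4,6,8} 1  {4,6,7,8} 4  {5,6,7,8} 6
  5 to go: {0,5,6,7,8} 10  {2,3,4,6,8} 1  {3,4,6,7,8} 5  {4,5,6,7,8} 10
  6 to go: {0,4,5,6,7,8} 20  {1,2,3,4,6,8} 1  {2,3,4,6,7,8} 6  {3,4,5,6,7,8} 15
  7 to go: {0,3,4,5,6,7,8} 35  {1,2,3,4,6,7,8} 7  {2,3,4,5,6,7,8} 21
  if 0:r drops first: 28 orders
  if 1:p drops first: 56 orders
heap linearizations: 84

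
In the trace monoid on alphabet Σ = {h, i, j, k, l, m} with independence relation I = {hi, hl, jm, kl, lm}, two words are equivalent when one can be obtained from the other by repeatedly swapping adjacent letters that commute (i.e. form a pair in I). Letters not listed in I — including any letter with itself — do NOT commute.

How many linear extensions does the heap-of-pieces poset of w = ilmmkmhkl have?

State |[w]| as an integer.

piece 0:i — minimal
piece 1:l rests on {0:i}
piece 2:m rests on {0:i}
piece 3:m rests on {2:m}
piece 4:k rests on {3:m}
piece 5:m rests on {4:k}
piece 6:h rests on {5:m}
piece 7:k rests on {6:h}
piece 8:l rests on {1:l}
minimal pieces: {0:i}
ways to finish when only these pieces remain (= sum over removing one remaining piece with nothing left below it):
  1 left: {7}→1  {8}→1
  2 left: {1,8}→1  {6,7}→1  {7,8}→2
  3 left: {1,7,8}→3  {5,6,7}→1  {6,7,8}→3
  4 left: {1,6,7,8}→6  {4,5,6,7}→1  {5,6,7,8}→4
  5 left: {1,5,6,7,8}→10  {3,4,5,6,7}→1  {4,5,6,7,8}→5
  6 left: {1,4,5,6,7,8}→15  {2,3,4,5,6,7}→1  {3,4,5,6,7,8}→6
  7 left: {1,3,4,5,6,7,8}→21  {2,3,4,5,6,7,8}→7
  placing 0:i first → 28 extensions

28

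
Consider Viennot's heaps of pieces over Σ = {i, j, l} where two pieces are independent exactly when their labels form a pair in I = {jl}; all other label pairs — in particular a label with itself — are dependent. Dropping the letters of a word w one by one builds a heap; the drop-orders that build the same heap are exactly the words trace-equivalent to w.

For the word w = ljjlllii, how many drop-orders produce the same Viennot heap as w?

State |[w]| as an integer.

0(l) covers ∅
1(j) covers ∅
2(j) covers 1:j
3(l) covers 0:l
4(l) covers 3:l
5(l) covers 4:l
6(i) covers 2:j, 5:l
7(i) covers 6:i
floor of heap: 0:l, 1:j
completions by unplaced set U, small U first (add the entries for U minus each lowest piece of U):
  |U|=1: {7}:1
  |U|=2: {6,7}:1
  |U|=3: {2,6,7}:1  {5,6,7}:1
  |U|=4: {1,2,6,7}:1  {2,5,6,7}:2  {4,5,6,7}:1
  |U|=5: {1,2,5,6,7}:3  {2,4,5,6,7}:3  {3,4,5,6,7}:1
  |U|=6: {0,3,4,5,6,7}:1  {1,2,4,5,6,7}:6  {2,3,4,5,6,7}:4
  start at 0(l): 10
  start at 1(j): 5
sum over floor = 15

15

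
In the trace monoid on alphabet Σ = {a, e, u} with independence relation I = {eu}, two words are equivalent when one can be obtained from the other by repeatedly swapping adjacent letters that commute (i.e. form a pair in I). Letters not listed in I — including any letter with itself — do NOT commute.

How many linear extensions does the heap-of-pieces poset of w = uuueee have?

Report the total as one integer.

piece 0:u — minimal
piece 1:u rests on {0:u}
piece 2:u rests on {1:u}
piece 3:e — minimal
piece 4:e rests on {3:e}
piece 5:e rests on {4:e}
minimal pieces: {0:u, 3:e}
ways to finish when only these pieces remain (= sum over removing one remaining piece with nothing left below it):
  1 left: {2}→1  {5}→1
  2 left: {1,2}→1  {2,5}→2  {4,5}→1
  3 left: {0,1,2}→1  {1,2,5}→3  {2,4,5}→3  {3,4,5}→1
  4 left: {0,1,2,5}→4  {1,2,4,5}→6  {2,3,4,5}→4
  placing 0:u first → 10 extensions
  placing 3:e first → 10 extensions
total linear extensions = 20

20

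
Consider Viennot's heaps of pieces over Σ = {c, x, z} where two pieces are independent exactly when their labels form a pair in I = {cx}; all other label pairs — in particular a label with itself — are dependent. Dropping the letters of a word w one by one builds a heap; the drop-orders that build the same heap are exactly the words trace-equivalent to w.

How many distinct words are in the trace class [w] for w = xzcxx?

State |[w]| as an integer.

0(x) covers ∅
1(z) covers 0:x
2(c) covers 1:z
3(x) covers 1:z
4(x) covers 3:x
floor of heap: 0:x
completions by unplaced set U, small U first (add the entries for U minus each lowest piece of U):
  |U|=1: {2}:1  {4}:1
  |U|=2: {2,4}:2  {3,4}:1
  |U|=3: {2,3,4}:3
  start at 0(x): 3

3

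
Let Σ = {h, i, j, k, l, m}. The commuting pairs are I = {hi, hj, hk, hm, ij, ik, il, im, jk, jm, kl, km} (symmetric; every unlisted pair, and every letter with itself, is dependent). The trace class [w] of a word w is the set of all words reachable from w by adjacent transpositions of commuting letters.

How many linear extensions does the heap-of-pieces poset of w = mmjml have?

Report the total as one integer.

4

#0=m has no predecessor
#1=m depends on [0:m]
#2=j has no predecessor
#3=m depends on [1:m]
#4=l depends on [2:j, 3:m]
sources: [0:m, 2:j]
N(rest) = Σ N(rest − s) over sources s of rest; N(one piece) = 1:
  size 1 → [4]=1
  size 2 → [2,4]=1  [3,4]=1
  size 3 → [1,3,4]=1  [2,3,4]=2
  first=0(m) contributes 3
  first=2(j) contributes 1
|[w]| = 4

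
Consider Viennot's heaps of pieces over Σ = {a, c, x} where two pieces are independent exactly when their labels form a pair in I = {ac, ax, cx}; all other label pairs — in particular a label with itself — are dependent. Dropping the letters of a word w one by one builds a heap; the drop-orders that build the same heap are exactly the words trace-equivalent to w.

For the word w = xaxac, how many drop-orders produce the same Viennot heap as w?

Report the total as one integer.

30

0(x) covers ∅
1(a) covers ∅
2(x) covers 0:x
3(a) covers 1:a
4(c) covers ∅
floor of heap: 0:x, 1:a, 4:c
completions by unplaced set U, small U first (add the entries for U minus each lowest piece of U):
  |U|=1: {2}:1  {3}:1  {4}:1
  |U|=2: {0,2}:1  {1,3}:1  {2,3}:2  {2,4}:2  {3,4}:2
  |U|=3: {0,2,3}:3  {0,2,4}:3  {1,2,3}:3  {1,3,4}:3  {2,3,4}:6
  start at 0(x): 12
  start at 1(a): 12
  start at 4(c): 6
sum over floor = 30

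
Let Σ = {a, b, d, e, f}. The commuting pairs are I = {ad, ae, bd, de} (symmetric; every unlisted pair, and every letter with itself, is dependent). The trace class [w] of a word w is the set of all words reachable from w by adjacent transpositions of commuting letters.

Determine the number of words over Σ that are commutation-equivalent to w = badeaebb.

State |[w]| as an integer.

drop 0:b onto floor
drop 1:a onto {0:b}
drop 2:d onto floor
drop 3:e onto {0:b}
drop 4:a onto {1:a}
drop 5:e onto {3:e}
drop 6:b onto {4:a, 5:e}
drop 7:b onto {6:b}
ground layer = {0:b, 2:d}
drop-orders for the pieces not yet dropped (sum over which currently-grounded one goes next):
  1 to go: {2} 1  {7} 1
  2 to go: {2,7} 2  {6,7} 1
  3 to go: {2,6,7} 3  {4,6,7} 1  {5,6,7} 1
  4 to go: {1,4,6,7} 1  {2,4,6,7} 4  {2,5,6,7} 4  {3,5,6,7} 1  {4,5,6,7} 2
  5 to go: {1,2,4,6,7} 5  {1,4,5,6,7} 3  {2,3,5,6,7} 5  {2,4,5,6,7} 10  {3,4,5,6,7} 3
  6 to go: {1,2,4,5,6,7} 18  {1,3,4,5,6,7} 6  {2,3,4,5,6,7} 18
  if 0:b drops first: 42 orders
  if 2:d drops first: 6 orders
heap linearizations: 48

48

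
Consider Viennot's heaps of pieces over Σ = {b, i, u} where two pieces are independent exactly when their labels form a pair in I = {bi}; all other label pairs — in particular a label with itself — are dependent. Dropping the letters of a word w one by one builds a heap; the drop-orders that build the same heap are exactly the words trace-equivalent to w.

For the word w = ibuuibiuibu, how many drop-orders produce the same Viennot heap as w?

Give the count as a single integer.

#0=i has no predecessor
#1=b has no predecessor
#2=u depends on [0:i, 1:b]
#3=u depends on [2:u]
#4=i depends on [3:u]
#5=b depends on [3:u]
#6=i depends on [4:i]
#7=u depends on [5:b, 6:i]
#8=i depends on [7:u]
#9=b depends on [7:u]
#10=u depends on [8:i, 9:b]
sources: [0:i, 1:b]
N(rest) = Σ N(rest − s) over sources s of rest; N(one piece) = 1:
  size 1 → [10]=1
  size 2 → [8,10]=1  [9,10]=1
  size 3 → [8,9,10]=2
  size 4 → [7,8,9,10]=2
  size 5 → [5,7,8,9,10]=2  [6,7,8,9,10]=2
  size 6 → [4,6,7,8,9,10]=2  [5,6,7,8,9,10]=4
  size 7 → [4,5,6,7,8,9,10]=6
  size 8 → [3,4,5,6,7,8,9,10]=6
  size 9 → [2,3,4,5,6,7,8,9,10]=6
  first=0(i) contributes 6
  first=1(b) contributes 6
|[w]| = 12

12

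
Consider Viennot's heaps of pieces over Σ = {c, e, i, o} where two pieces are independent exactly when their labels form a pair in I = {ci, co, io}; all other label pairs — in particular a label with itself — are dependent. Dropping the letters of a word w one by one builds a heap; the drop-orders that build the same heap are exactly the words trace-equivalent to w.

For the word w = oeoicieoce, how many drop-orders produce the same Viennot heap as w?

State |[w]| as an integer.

24

drop 0:o onto floor
drop 1:e onto {0:o}
drop 2:o onto {1:e}
drop 3:i onto {1:e}
drop 4:c onto {1:e}
drop 5:i onto {3:i}
drop 6:e onto {2:o, 4:c, 5:i}
drop 7:o onto {6:e}
drop 8:c onto {6:e}
drop 9:e onto {7:o, 8:c}
ground layer = {0:o}
drop-orders for the pieces not yet dropped (sum over which currently-grounded one goes next):
  1 to go: {9} 1
  2 to go: {7,9} 1  {8,9} 1
  3 to go: {7,8,9} 2
  4 to go: {6,7,8,9} 2
  5 to go: {2,6,7,8,9} 2  {4,6,7,8,9} 2  {5,6,7,8,9} 2
  6 to go: {2,4,6,7,8,9} 4  {2,5,6,7,8,9} 4  {3,5,6,7,8,9} 2  {4,5,6,7,8,9} 4
  7 to go: {2,3,5,6,7,8,9} 6  {2,4,5,6,7,8,9} 12  {3,4,5,6,7,8,9} 6
  8 to go: {2,3,4,5,6,7,8,9} 24
  if 0:o drops first: 24 orders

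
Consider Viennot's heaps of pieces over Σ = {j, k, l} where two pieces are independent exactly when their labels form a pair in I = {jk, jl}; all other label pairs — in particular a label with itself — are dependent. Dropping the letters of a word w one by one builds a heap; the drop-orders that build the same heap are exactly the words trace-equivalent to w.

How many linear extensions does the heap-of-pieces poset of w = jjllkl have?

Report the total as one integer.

#0=j has no predecessor
#1=j depends on [0:j]
#2=l has no predecessor
#3=l depends on [2:l]
#4=k depends on [3:l]
#5=l depends on [4:k]
sources: [0:j, 2:l]
N(rest) = Σ N(rest − s) over sources s of rest; N(one piece) = 1:
  size 1 → [1]=1  [5]=1
  size 2 → [0,1]=1  [1,5]=2  [4,5]=1
  size 3 → [0,1,5]=3  [1,4,5]=3  [3,4,5]=1
  size 4 → [0,1,4,5]=6  [1,3,4,5]=4  [2,3,4,5]=1
  first=0(j) contributes 5
  first=2(l) contributes 10
|[w]| = 15

15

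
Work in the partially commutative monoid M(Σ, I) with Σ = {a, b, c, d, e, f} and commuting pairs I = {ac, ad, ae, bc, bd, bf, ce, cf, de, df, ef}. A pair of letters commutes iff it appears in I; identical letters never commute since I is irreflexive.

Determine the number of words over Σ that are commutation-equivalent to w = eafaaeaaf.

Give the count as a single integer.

36

#0=e has no predecessor
#1=a has no predecessor
#2=f depends on [1:a]
#3=a depends on [2:f]
#4=a depends on [3:a]
#5=e depends on [0:e]
#6=a depends on [4:a]
#7=a depends on [6:a]
#8=f depends on [7:a]
sources: [0:e, 1:a]
N(rest) = Σ N(rest − s) over sources s of rest; N(one piece) = 1:
  size 1 → [5]=1  [8]=1
  size 2 → [0,5]=1  [5,8]=2  [7,8]=1
  size 3 → [0,5,8]=3  [5,7,8]=3  [6,7,8]=1
  size 4 → [0,5,7,8]=6  [4,6,7,8]=1  [5,6,7,8]=4
  size 5 → [0,5,6,7,8]=10  [3,4,6,7,8]=1  [4,5,6,7,8]=5
  size 6 → [0,4,5,6,7,8]=15  [2,3,4,6,7,8]=1  [3,4,5,6,7,8]=6
  size 7 → [0,3,4,5,6,7,8]=21  [1,2,3,4,6,7,8]=1  [2,3,4,5,6,7,8]=7
  first=0(e) contributes 8
  first=1(a) contributes 28
|[w]| = 36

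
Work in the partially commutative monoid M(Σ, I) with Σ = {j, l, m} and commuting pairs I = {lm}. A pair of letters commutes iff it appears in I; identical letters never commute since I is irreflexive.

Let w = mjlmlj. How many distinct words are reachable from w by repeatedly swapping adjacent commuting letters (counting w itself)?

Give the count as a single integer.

drop 0:m onto floor
drop 1:j onto {0:m}
drop 2:l onto {1:j}
drop 3:m onto {1:j}
drop 4:l onto {2:l}
drop 5:j onto {3:m, 4:l}
ground layer = {0:m}
drop-orders for the pieces not yet dropped (sum over which currently-grounded one goes next):
  1 to go: {5} 1
  2 to go: {3,5} 1  {4,5} 1
  3 to go: {2,4,5} 1  {3,4,5} 2
  4 to go: {2,3,4,5} 3
  if 0:m drops first: 3 orders

3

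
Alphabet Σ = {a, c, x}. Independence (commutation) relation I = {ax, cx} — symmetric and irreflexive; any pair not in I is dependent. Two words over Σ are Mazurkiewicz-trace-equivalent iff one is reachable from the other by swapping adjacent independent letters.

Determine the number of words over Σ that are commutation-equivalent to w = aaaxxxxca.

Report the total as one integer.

piece 0:a — minimal
piece 1:a rests on {0:a}
piece 2:a rests on {1:a}
piece 3:x — minimal
piece 4:x rests on {3:x}
piece 5:x rests on {4:x}
piece 6:x rests on {5:x}
piece 7:c rests on {2:a}
piece 8:a rests on {7:c}
minimal pieces: {0:a, 3:x}
ways to finish when only these pieces remain (= sum over removing one remaining piece with nothing left below it):
  1 left: {6}→1  {8}→1
  2 left: {5,6}→1  {6,8}→2  {7,8}→1
  3 left: {2,7,8}→1  {4,5,6}→1  {5,6,8}→3  {6,7,8}→3
  4 left: {1,2,7,8}→1  {2,6,7,8}→4  {3,4,5,6}→1  {4,5,6,8}→4  {5,6,7,8}→6
  5 left: {0,1,2,7,8}→1  {1,2,6,7,8}→5  {2,5,6,7,8}→10  {3,4,5,6,8}→5  {4,5,6,7,8}→10
  6 left: {0,1,2,6,7,8}→6  {1,2,5,6,7,8}→15  {2,4,5,6,7,8}→20  {3,4,5,6,7,8}→15
  7 left: {0,1,2,5,6,7,8}→21  {1,2,4,5,6,7,8}→35  {2,3,4,5,6,7,8}→35
  placing 0:a first → 70 extensions
  placing 3:x first → 56 extensions
total linear extensions = 126

126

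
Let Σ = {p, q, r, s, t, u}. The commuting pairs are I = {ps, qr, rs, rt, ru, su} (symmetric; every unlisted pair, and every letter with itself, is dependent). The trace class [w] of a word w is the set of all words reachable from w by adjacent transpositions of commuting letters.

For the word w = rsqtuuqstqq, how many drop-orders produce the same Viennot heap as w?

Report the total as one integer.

0(r) covers ∅
1(s) covers ∅
2(q) covers 1:s
3(t) covers 2:q
4(u) covers 3:t
5(u) covers 4:u
6(q) covers 5:u
7(s) covers 6:q
8(t) covers 7:s
9(q) covers 8:t
10(q) covers 9:q
floor of heap: 0:r, 1:s
completions by unplaced set U, small U first (add the entries for U minus each lowest piece of U):
  |U|=1: {0}:1  {10}:1
  |U|=2: {0,10}:2  {9,10}:1
  |U|=3: {0,9,10}:3  {8,9,10}:1
  |U|=4: {0,8,9,10}:4  {7,8,9,10}:1
  |U|=5: {0,7,8,9,10}:5  {6,7,8,9,10}:1
  |U|=6: {0,6,7,8,9,10}:6  {5,6,7,8,9,10}:1
  |U|=7: {0,5,6,7,8,9,10}:7  {4,5,6,7,8,9,10}:1
  |U|=8: {0,4,5,6,7,8,9,10}:8  {3,4,5,6,7,8,9,10}:1
  |U|=9: {0,3,4,5,6,7,8,9,10}:9  {2,3,4,5,6,7,8,9,10}:1
  start at 0(r): 1
  start at 1(s): 10
sum over floor = 11

11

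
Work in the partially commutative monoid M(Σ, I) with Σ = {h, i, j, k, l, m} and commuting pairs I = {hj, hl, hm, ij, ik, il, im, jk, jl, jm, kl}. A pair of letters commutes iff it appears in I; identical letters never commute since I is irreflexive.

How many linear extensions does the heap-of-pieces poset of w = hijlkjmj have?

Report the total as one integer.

616

#0=h has no predecessor
#1=i depends on [0:h]
#2=j has no predecessor
#3=l has no predecessor
#4=k depends on [0:h]
#5=j depends on [2:j]
#6=m depends on [3:l, 4:k]
#7=j depends on [5:j]
sources: [0:h, 2:j, 3:l]
N(rest) = Σ N(rest − s) over sources s of rest; N(one piece) = 1:
  size 1 → [1]=1  [6]=1  [7]=1
  size 2 → [1,6]=2  [1,7]=2  [3,6]=1  [4,6]=1  [5,7]=1  [6,7]=2
  size 3 → [1,3,6]=3  [1,4,6]=3  [1,5,7]=3  [1,6,7]=6  [2,5,7]=1  [3,4,6]=2  [3,6,7]=3  [4,6,7]=3  [5,6,7]=3
  size 4 → [0,1,4,6]=3  [1,2,5,7]=4  [1,3,4,6]=8  [1,3,6,7]=12  [1,4,6,7]=12  [1,5,6,7]=12  [2,5,6,7]=4  [3,4,6,7]=8  [3,5,6,7]=6  [4,5,6,7]=6
  size 5 → [0,1,3,4,6]=11  [0,1,4,6,7]=15  [1,2,5,6,7]=20  [1,3,4,6,7]=40  [1,3,5,6,7]=30  [1,4,5,6,7]=30  [2,3,5,6,7]=10  [2,4,5,6,7]=10  [3,4,5,6,7]=20
  size 6 → [0,1,3,4,6,7]=66  [0,1,4,5,6,7]=45  [1,2,3,5,6,7]=60  [1,2,4,5,6,7]=60  [1,3,4,5,6,7]=120  [2,3,4,5,6,7]=40
  first=0(h) contributes 280
  first=2(j) contributes 231
  first=3(l) contributes 105
|[w]| = 616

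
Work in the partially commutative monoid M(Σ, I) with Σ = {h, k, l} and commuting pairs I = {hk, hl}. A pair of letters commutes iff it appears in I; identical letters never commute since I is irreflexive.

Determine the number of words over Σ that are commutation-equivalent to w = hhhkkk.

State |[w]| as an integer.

20

#0=h has no predecessor
#1=h depends on [0:h]
#2=h depends on [1:h]
#3=k has no predecessor
#4=k depends on [3:k]
#5=k depends on [4:k]
sources: [0:h, 3:k]
N(rest) = Σ N(rest − s) over sources s of rest; N(one piece) = 1:
  size 1 → [2]=1  [5]=1
  size 2 → [1,2]=1  [2,5]=2  [4,5]=1
  size 3 → [0,1,2]=1  [1,2,5]=3  [2,4,5]=3  [3,4,5]=1
  size 4 → [0,1,2,5]=4  [1,2,4,5]=6  [2,3,4,5]=4
  first=0(h) contributes 10
  first=3(k) contributes 10
|[w]| = 20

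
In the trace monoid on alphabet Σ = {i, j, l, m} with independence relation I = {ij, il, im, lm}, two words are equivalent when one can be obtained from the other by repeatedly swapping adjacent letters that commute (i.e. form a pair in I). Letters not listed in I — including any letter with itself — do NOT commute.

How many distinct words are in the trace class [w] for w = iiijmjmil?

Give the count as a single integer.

252

0(i) covers ∅
1(i) covers 0:i
2(i) covers 1:i
3(j) covers ∅
4(m) covers 3:j
5(j) covers 4:m
6(m) covers 5:j
7(i) covers 2:i
8(l) covers 5:j
floor of heap: 0:i, 3:j
completions by unplaced set U, small U first (add the entries for U minus each lowest piece of U):
  |U|=1: {6}:1  {7}:1  {8}:1
  |U|=2: {2,7}:1  {6,7}:2  {6,8}:2  {7,8}:2
  |U|=3: {1,2,7}:1  {2,6,7}:3  {2,7,8}:3  {5,6,8}:2  {6,7,8}:6
  |U|=4: {0,1,2,7}:1  {1,2,6,7}:4  {1,2,7,8}:4  {2,6,7,8}:12  {4,5,6,8}:2  {5,6,7,8}:8
  |U|=5: {0,1,2,6,7}:5  {0,1,2,7,8}:5  {1,2,6,7,8}:20  {2,5,6,7,8}:20  {3,4,5,6,8}:2  {4,5,6,7,8}:10
  |U|=6: {0,1,2,6,7,8}:30  {1,2,5,6,7,8}:40  {2,4,5,6,7,8}:30  {3,4,5,6,7,8}:12
  |U|=7: {0,1,2,5,6,7,8}:70  {1,2,4,5,6,7,8}:70  {2,3,4,5,6,7,8}:42
  start at 0(i): 112
  start at 3(j): 140
sum over floor = 252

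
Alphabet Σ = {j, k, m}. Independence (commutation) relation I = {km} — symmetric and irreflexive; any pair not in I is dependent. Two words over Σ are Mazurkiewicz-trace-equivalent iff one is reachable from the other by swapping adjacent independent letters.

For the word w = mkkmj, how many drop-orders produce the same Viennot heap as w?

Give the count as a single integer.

#0=m has no predecessor
#1=k has no predecessor
#2=k depends on [1:k]
#3=m depends on [0:m]
#4=j depends on [2:k, 3:m]
sources: [0:m, 1:k]
N(rest) = Σ N(rest − s) over sources s of rest; N(one piece) = 1:
  size 1 → [4]=1
  size 2 → [2,4]=1  [3,4]=1
  size 3 → [0,3,4]=1  [1,2,4]=1  [2,3,4]=2
  first=0(m) contributes 3
  first=1(k) contributes 3
|[w]| = 6

6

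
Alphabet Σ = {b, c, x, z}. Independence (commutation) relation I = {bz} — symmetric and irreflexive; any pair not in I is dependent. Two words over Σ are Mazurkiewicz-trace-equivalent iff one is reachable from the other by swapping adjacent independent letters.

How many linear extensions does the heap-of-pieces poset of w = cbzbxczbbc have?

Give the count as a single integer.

9

0(c) covers ∅
1(b) covers 0:c
2(z) covers 0:c
3(b) covers 1:b
4(x) covers 2:z, 3:b
5(c) covers 4:x
6(z) covers 5:c
7(b) covers 5:c
8(b) covers 7:b
9(c) covers 6:z, 8:b
floor of heap: 0:c
completions by unplaced set U, small U first (add the entries for U minus each lowest piece of U):
  |U|=1: {9}:1
  |U|=2: {6,9}:1  {8,9}:1
  |U|=3: {6,8,9}:2  {7,8,9}:1
  |U|=4: {6,7,8,9}:3
  |U|=5: {5,6,7,8,9}:3
  |U|=6: {4,5,6,7,8,9}:3
  |U|=7: {2,4,5,6,7,8,9}:3  {3,4,5,6,7,8,9}:3
  |U|=8: {1,3,4,5,6,7,8,9}:3  {2,3,4,5,6,7,8,9}:6
  start at 0(c): 9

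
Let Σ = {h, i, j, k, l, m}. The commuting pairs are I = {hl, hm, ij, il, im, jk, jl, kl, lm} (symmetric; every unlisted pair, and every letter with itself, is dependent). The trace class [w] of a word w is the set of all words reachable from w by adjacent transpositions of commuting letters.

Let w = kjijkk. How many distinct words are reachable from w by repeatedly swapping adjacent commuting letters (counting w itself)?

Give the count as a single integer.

15

drop 0:k onto floor
drop 1:j onto floor
drop 2:i onto {0:k}
drop 3:j onto {1:j}
drop 4:k onto {2:i}
drop 5:k onto {4:k}
ground layer = {0:k, 1:j}
drop-orders for the pieces not yet dropped (sum over which currently-grounded one goes next):
  1 to go: {3} 1  {5} 1
  2 to go: {1,3} 1  {3,5} 2  {4,5} 1
  3 to go: {1,3,5} 3  {2,4,5} 1  {3,4,5} 3
  4 to go: {0,2,4,5} 1  {1,3,4,5} 6  {2,3,4,5} 4
  if 0:k drops first: 10 orders
  if 1:j drops first: 5 orders
heap linearizations: 15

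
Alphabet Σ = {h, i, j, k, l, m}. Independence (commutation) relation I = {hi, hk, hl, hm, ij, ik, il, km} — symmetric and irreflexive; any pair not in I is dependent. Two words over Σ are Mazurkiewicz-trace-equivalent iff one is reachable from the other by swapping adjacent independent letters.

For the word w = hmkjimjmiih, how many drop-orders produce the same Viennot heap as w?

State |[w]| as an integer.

0(h) covers ∅
1(m) covers ∅
2(k) covers ∅
3(j) covers 0:h, 1:m, 2:k
4(i) covers 1:m
5(m) covers 3:j, 4:i
6(j) covers 5:m
7(m) covers 6:j
8(i) covers 7:m
9(i) covers 8:i
10(h) covers 6:j
floor of heap: 0:h, 1:m, 2:k
completions by unplaced set U, small U first (add the entries for U minus each lowest piece of U):
  |U|=1: {9}:1  {10}:1
  |U|=2: {8,9}:1  {9,10}:2
  |U|=3: {7,8,9}:1  {8,9,10}:3
  |U|=4: {7,8,9,10}:4
  |U|=5: {6,7,8,9,10}:4
  |U|=6: {5,6,7,8,9,10}:4
  |U|=7: {3,5,6,7,8,9,10}:4  {4,5,6,7,8,9,10}:4
  |U|=8: {0,3,5,6,7,8,9,10}:4  {2,3,5,6,7,8,9,10}:4  {3,4,5,6,7,8,9,10}:8
  |U|=9: {0,2,3,5,6,7,8,9,10}:8  {0,3,4,5,6,7,8,9,10}:12  {1,3,4,5,6,7,8,9,10}:8  {2,3,4,5,6,7,8,9,10}:12
  start at 0(h): 20
  start at 1(m): 32
  start at 2(k): 20
sum over floor = 72

72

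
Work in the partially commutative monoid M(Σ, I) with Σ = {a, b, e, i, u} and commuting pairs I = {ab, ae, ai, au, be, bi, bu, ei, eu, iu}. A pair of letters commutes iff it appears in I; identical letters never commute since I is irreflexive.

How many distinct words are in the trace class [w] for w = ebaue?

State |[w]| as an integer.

drop 0:e onto floor
drop 1:b onto floor
drop 2:a onto floor
drop 3:u onto floor
drop 4:e onto {0:e}
ground layer = {0:e, 1:b, 2:a, 3:u}
drop-orders for the pieces not yet dropped (sum over which currently-grounded one goes next):
  1 to go: {1} 1  {2} 1  {3} 1  {4} 1
  2 to go: {0,4} 1  {1,2} 2  {1,3} 2  {1,4} 2  {2,3} 2  {2,4} 2  {3,4} 2
  3 to go: {0,1,4} 3  {0,2,4} 3  {0,3,4} 3  {1,2,3} 6  {1,2,4} 6  {1,3,4} 6  {2,3,4} 6
  if 0:e drops first: 24 orders
  if 1:b drops first: 12 orders
  if 2:a drops first: 12 orders
  if 3:u drops first: 12 orders
heap linearizations: 60

60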